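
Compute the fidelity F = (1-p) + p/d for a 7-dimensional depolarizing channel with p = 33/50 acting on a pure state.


F = (1-p) + p/d
= (1 - 0.6600) + 0.6600/7
= 0.3400 + 0.0943
= 0.4343

0.4343


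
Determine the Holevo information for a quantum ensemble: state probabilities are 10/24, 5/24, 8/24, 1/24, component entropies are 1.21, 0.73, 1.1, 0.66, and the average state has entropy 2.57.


chi = S(rho) - sum_i p_i * S(rho_i)
Weighted entropy = 10/24 * 1.21 + 5/24 * 0.73 + 8/24 * 1.1 + 1/24 * 0.66
= 1.0504
chi = 2.57 - 1.0504
= 1.5196

1.5196


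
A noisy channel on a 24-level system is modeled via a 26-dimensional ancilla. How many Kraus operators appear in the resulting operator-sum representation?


Tracing out the environment in an orthonormal basis {|i>_E} gives Kraus operators K_i = <i|_E U |0>_E.
Number of Kraus operators = dim(H_env) = d_env
= 26

26


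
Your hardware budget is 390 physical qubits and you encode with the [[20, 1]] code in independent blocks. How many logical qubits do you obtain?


Each code block uses 20 physical qubits for 1 logical qubit(s).
Number of complete blocks = floor(390 / 20) = 19
Logical qubits = 19 * 1
= 19

19


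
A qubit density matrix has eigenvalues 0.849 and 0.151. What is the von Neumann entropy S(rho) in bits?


S = -p*log2(p) - (1-p)*log2(1-p)
p = 0.8490, 1-p = 0.1510
= -0.8490 * log2(0.8490) - 0.1510 * log2(0.1510)
= -(-0.2005) - (-0.4118)
= 0.6123

0.6123


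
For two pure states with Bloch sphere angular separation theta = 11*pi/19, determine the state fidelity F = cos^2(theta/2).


For states separated by angle theta on Bloch sphere:
F = cos^2(theta/2)
theta = 11*pi/19 = 1.8188
theta/2 = 0.9094
cos(theta/2) = 0.6142
F = 0.3773

0.3773


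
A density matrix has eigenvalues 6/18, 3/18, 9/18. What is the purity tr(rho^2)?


tr(rho^2) = sum of eigenvalues squared
= (6/18)^2 + (3/18)^2 + (9/18)^2
= (36 + 9 + 81) / 324
= 126/324
= 0.3889

0.3889


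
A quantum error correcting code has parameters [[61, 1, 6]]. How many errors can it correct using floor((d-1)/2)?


Code parameters: [[61, 1, 6]], distance d = 6.
Number of correctable errors = floor((d-1)/2)
= floor((6 - 1)/2)
= floor(5/2)
= 2

2


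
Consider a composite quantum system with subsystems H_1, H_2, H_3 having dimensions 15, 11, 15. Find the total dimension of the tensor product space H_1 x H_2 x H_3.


dim(H_1 x H_2 x H_3) = 15 * 11 * 15
= 165 * 15
= 2475

2475


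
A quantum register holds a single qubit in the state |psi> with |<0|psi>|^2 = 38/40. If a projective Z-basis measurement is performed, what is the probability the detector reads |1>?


|alpha|^2 = 38/40 = 0.9500
|beta|^2 = 1 - 38/40 = 2/40 = 0.0500
P(|1>) = |beta|^2 = 0.0500

0.0500


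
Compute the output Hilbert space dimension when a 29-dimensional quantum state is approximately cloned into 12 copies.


Output space = H^(tensor 12) where dim(H) = 29
dim = 29^12
= 841 (after 2 factors)
= 24389 (after 3 factors)
= 707281 (after 4 factors)
= 20511149 (after 5 factors)
= 594823321 (after 6 factors)
= 17249876309 (after 7 factors)
= 500246412961 (after 8 factors)
= 14507145975869 (after 9 factors)
= 420707233300201 (after 10 factors)
= 12200509765705829 (after 11 factors)
= 353814783205469041 (after 12 factors)
= 353814783205469041

353814783205469041


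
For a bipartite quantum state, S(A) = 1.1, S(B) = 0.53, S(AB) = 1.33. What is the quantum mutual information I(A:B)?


I(A:B) = S(A) + S(B) - S(AB)
= 1.1 + 0.53 - 1.33
= 0.3000

0.3000


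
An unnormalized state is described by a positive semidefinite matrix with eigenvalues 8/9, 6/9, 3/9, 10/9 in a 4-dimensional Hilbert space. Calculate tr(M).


tr(M) = sum of eigenvalues
= 8/9 + 6/9 + 3/9 + 10/9
= 27/9
= 3.0000

3.0000


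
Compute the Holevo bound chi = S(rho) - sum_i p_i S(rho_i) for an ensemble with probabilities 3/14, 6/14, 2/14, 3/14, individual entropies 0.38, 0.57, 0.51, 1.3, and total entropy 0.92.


chi = S(rho) - sum_i p_i * S(rho_i)
Weighted entropy = 3/14 * 0.38 + 6/14 * 0.57 + 2/14 * 0.51 + 3/14 * 1.3
= 0.6771
chi = 0.92 - 0.6771
= 0.2429

0.2429


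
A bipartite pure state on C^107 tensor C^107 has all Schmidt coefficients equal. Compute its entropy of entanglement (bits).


For a maximally entangled state in d x d:
S = log2(d) = log2(107)
= 6.7415

6.7415


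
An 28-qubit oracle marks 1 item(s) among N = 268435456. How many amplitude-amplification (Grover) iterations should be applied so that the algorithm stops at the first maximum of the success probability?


After j Grover iterations the success probability is P(j) = sin^2((2j+1)*theta), where sin(theta) = sqrt(k/N).
N = 2^28 = 268435456, k = 1
sin(theta) = sqrt(k/N) = 6.103515625e-05
theta = arcsin(sqrt(k/N)) = 6.103515629e-05 rad
P(j) reaches its first maximum when (2j+1)*theta is as close as possible to pi/2, i.e. j = round(pi/(4*theta) - 1/2).
pi/(4*theta) - 1/2 = 12867.4635
(For comparison, the common estimate pi/4 * sqrt(N/k) = 12867.9635; the exact maximiser is used here.)
Optimal iterations = 12867

12867


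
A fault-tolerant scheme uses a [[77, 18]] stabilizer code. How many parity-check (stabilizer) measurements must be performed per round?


For an [[n,k]] stabilizer code:
Number of stabilizer generators = n - k
= 77 - 18
= 59

59


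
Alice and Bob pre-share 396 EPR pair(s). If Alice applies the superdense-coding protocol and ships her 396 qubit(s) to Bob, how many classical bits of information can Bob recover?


Superdense coding allows 2 classical bits per shared entangled pair.
396 pair(s) -> 2 * 396 = 792 classical bits

792


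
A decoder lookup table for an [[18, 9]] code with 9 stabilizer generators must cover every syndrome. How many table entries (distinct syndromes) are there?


Each stabilizer generator gives a binary (+1 or -1) measurement outcome.
With 9 independent generators:
Total syndromes = 2^9
= 512

512


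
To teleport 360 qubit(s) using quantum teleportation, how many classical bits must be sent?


Quantum teleportation requires 2 classical bits per qubit teleported.
360 qubit(s) -> 2 * 360 = 720 classical bits

720


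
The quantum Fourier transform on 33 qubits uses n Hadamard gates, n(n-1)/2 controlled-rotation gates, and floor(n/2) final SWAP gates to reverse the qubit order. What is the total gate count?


Hadamard gates: 33
Controlled rotations: n*(n-1)/2 = 33*32/2 = 528
SWAP gates: floor(n/2) = floor(33/2) = 16
Total = 33 + 528 + 16
= 577

577


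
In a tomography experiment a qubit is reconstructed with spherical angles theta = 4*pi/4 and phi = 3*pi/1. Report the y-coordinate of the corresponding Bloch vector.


theta = 3.1416, phi = 9.4248
r_y = sin(theta)*sin(phi) = 0.0000 * 0.0000
r_y = 0.0000

0.0000


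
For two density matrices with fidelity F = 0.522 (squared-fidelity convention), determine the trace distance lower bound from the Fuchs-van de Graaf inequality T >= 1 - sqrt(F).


Fuchs-van de Graaf (squared-fidelity convention): 1 - sqrt(F) <= T <= sqrt(1 - F).
Lower bound: T >= 1 - sqrt(F)
sqrt(F) = sqrt(0.522) = 0.7225
T >= 1 - 0.7225
T >= 0.2775

0.2775


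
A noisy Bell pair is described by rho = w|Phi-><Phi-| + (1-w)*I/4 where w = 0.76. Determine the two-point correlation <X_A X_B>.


|Phi-> = (|00> - |11>)/sqrt(2)
For the pure Bell state, <X_A X_B> = -1 (Bell-state Pauli correlator).
The maximally-mixed part I/4 has tr(I/4 * P tensor P) = 0 for any traceless Pauli P.
So <X_A X_B>_rho = w * (-1) + (1 - w) * 0
= 0.76 * (-1)
= -0.7600

-0.7600


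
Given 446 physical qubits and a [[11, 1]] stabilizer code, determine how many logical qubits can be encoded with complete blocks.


Each code block uses 11 physical qubits for 1 logical qubit(s).
Number of complete blocks = floor(446 / 11) = 40
Logical qubits = 40 * 1
= 40

40


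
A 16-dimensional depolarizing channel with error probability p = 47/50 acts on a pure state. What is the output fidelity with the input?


F = (1-p) + p/d
= (1 - 0.9400) + 0.9400/16
= 0.0600 + 0.0587
= 0.1188

0.1188


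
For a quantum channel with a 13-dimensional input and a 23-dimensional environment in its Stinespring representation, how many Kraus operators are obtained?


Tracing out the environment in an orthonormal basis {|i>_E} gives Kraus operators K_i = <i|_E U |0>_E.
Number of Kraus operators = dim(H_env) = d_env
= 23

23


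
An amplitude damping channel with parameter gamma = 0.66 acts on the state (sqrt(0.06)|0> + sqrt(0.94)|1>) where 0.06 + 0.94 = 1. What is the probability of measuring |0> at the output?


For amplitude damping with parameter gamma on state sqrt(a)|0> + sqrt(b)|1>:
alpha^2 = 0.06, beta^2 = 0.94
P(|0>) = alpha^2 + gamma * beta^2
= 0.06 + 0.66 * 0.94
= 0.06 + 0.6204
= 0.6804

0.6804


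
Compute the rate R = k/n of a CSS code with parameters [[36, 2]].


Code rate R = k/n
= 2/36
= 0.0556

0.0556


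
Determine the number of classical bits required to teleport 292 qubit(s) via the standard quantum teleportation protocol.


Quantum teleportation requires 2 classical bits per qubit teleported.
292 qubit(s) -> 2 * 292 = 584 classical bits

584


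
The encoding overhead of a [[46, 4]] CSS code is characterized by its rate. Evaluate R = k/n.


Code rate R = k/n
= 4/46
= 0.0870

0.0870


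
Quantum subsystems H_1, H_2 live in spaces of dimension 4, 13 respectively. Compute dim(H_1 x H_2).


dim(H_1 x H_2) = 4 * 13
= 52

52


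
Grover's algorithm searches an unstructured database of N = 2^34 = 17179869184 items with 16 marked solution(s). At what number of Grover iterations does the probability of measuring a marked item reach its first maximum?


After j Grover iterations the success probability is P(j) = sin^2((2j+1)*theta), where sin(theta) = sqrt(k/N).
N = 2^34 = 17179869184, k = 16
sin(theta) = sqrt(k/N) = 3.051757812e-05
theta = arcsin(sqrt(k/N)) = 3.051757813e-05 rad
P(j) reaches its first maximum when (2j+1)*theta is as close as possible to pi/2, i.e. j = round(pi/(4*theta) - 1/2).
pi/(4*theta) - 1/2 = 25735.4270
(For comparison, the common estimate pi/4 * sqrt(N/k) = 25735.9270; the exact maximiser is used here.)
Optimal iterations = 25735

25735


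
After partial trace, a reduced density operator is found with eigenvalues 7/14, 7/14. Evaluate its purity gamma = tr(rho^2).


tr(rho^2) = sum of eigenvalues squared
= (7/14)^2 + (7/14)^2
= (49 + 49) / 196
= 98/196
= 0.5000

0.5000


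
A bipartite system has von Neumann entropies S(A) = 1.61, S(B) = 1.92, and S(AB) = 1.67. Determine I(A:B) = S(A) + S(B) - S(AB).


I(A:B) = S(A) + S(B) - S(AB)
= 1.61 + 1.92 - 1.67
= 1.8600

1.8600


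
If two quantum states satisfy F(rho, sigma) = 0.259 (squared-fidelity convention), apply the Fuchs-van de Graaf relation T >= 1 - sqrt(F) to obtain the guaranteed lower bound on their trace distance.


Fuchs-van de Graaf (squared-fidelity convention): 1 - sqrt(F) <= T <= sqrt(1 - F).
Lower bound: T >= 1 - sqrt(F)
sqrt(F) = sqrt(0.259) = 0.5089
T >= 1 - 0.5089
T >= 0.4911

0.4911


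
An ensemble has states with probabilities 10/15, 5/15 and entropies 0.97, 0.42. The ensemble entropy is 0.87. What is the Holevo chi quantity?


chi = S(rho) - sum_i p_i * S(rho_i)
Weighted entropy = 10/15 * 0.97 + 5/15 * 0.42
= 0.7867
chi = 0.87 - 0.7867
= 0.0833

0.0833


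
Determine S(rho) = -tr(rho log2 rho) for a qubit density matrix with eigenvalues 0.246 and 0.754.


S = -p*log2(p) - (1-p)*log2(1-p)
p = 0.2460, 1-p = 0.7540
= -0.2460 * log2(0.2460) - 0.7540 * log2(0.7540)
= -(-0.4977) - (-0.3072)
= 0.8049

0.8049


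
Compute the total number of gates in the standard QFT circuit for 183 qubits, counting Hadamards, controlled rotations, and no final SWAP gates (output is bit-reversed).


Hadamard gates: 183
Controlled rotations: n*(n-1)/2 = 183*182/2 = 16653
SWAP gates: 0 (omitted)
Total = 183 + 16653
= 16836

16836


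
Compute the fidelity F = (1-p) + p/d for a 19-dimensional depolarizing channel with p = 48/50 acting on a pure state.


F = (1-p) + p/d
= (1 - 0.9600) + 0.9600/19
= 0.0400 + 0.0505
= 0.0905

0.0905


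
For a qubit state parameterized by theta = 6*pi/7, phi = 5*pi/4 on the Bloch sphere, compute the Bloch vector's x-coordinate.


theta = 2.6928, phi = 3.9270
r_x = sin(theta)*cos(phi) = 0.4339 * -0.7071
r_x = -0.3068

-0.3068


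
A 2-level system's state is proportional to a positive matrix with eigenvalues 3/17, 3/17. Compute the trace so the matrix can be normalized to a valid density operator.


tr(M) = sum of eigenvalues
= 3/17 + 3/17
= 6/17
= 0.3529

0.3529


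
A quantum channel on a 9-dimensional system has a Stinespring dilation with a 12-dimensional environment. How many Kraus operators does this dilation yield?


Tracing out the environment in an orthonormal basis {|i>_E} gives Kraus operators K_i = <i|_E U |0>_E.
Number of Kraus operators = dim(H_env) = d_env
= 12

12


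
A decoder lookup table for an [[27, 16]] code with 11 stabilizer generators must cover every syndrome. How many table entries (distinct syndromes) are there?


Each stabilizer generator gives a binary (+1 or -1) measurement outcome.
With 11 independent generators:
Total syndromes = 2^11
= 2048

2048


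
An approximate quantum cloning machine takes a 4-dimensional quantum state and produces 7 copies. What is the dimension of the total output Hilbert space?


Output space = H^(tensor 7) where dim(H) = 4
dim = 4^7
= 16 (after 2 factors)
= 64 (after 3 factors)
= 256 (after 4 factors)
= 1024 (after 5 factors)
= 4096 (after 6 factors)
= 16384 (after 7 factors)
= 16384

16384


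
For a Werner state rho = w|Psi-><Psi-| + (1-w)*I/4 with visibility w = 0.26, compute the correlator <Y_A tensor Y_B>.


|Psi-> = (|01> - |10>)/sqrt(2)
For the pure Bell state, <Y_A Y_B> = -1 (Bell-state Pauli correlator).
The maximally-mixed part I/4 has tr(I/4 * P tensor P) = 0 for any traceless Pauli P.
So <Y_A Y_B>_rho = w * (-1) + (1 - w) * 0
= 0.26 * (-1)
= -0.2600

-0.2600


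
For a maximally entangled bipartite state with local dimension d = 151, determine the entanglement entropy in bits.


For a maximally entangled state in d x d:
S = log2(d) = log2(151)
= 7.2384

7.2384


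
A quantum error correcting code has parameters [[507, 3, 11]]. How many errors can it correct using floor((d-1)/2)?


Code parameters: [[507, 3, 11]], distance d = 11.
Number of correctable errors = floor((d-1)/2)
= floor((11 - 1)/2)
= floor(10/2)
= 5

5


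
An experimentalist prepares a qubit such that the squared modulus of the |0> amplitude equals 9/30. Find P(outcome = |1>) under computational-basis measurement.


|alpha|^2 = 9/30 = 0.3000
|beta|^2 = 1 - 9/30 = 21/30 = 0.7000
P(|1>) = |beta|^2 = 0.7000

0.7000


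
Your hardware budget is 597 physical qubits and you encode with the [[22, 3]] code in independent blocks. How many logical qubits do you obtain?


Each code block uses 22 physical qubits for 3 logical qubit(s).
Number of complete blocks = floor(597 / 22) = 27
Logical qubits = 27 * 3
= 81

81


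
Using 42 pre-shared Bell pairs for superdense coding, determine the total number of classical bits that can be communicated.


Superdense coding allows 2 classical bits per shared entangled pair.
42 pair(s) -> 2 * 42 = 84 classical bits

84


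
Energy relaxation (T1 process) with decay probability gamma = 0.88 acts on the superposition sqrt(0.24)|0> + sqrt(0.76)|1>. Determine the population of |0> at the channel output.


For amplitude damping with parameter gamma on state sqrt(a)|0> + sqrt(b)|1>:
alpha^2 = 0.24, beta^2 = 0.76
P(|0>) = alpha^2 + gamma * beta^2
= 0.24 + 0.88 * 0.76
= 0.24 + 0.6688
= 0.9088

0.9088


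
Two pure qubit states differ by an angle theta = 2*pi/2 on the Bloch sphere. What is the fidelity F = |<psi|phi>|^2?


For states separated by angle theta on Bloch sphere:
F = cos^2(theta/2)
theta = 2*pi/2 = 3.1416
theta/2 = 1.5708
cos(theta/2) = 0.0000
F = 0.0000

0.0000


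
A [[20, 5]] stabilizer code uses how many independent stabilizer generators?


For an [[n,k]] stabilizer code:
Number of stabilizer generators = n - k
= 20 - 5
= 15

15


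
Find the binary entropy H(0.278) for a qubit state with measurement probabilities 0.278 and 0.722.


S = -p*log2(p) - (1-p)*log2(1-p)
p = 0.2780, 1-p = 0.7220
= -0.2780 * log2(0.2780) - 0.7220 * log2(0.7220)
= -(-0.5134) - (-0.3393)
= 0.8527

0.8527


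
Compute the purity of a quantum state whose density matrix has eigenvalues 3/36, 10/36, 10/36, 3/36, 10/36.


tr(rho^2) = sum of eigenvalues squared
= (3/36)^2 + (10/36)^2 + (10/36)^2 + (3/36)^2 + (10/36)^2
= (9 + 100 + 100 + 9 + 100) / 1296
= 318/1296
= 0.2454

0.2454


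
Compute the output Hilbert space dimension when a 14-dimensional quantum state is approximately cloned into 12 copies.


Output space = H^(tensor 12) where dim(H) = 14
dim = 14^12
= 196 (after 2 factors)
= 2744 (after 3 factors)
= 38416 (after 4 factors)
= 537824 (after 5 factors)
= 7529536 (after 6 factors)
= 105413504 (after 7 factors)
= 1475789056 (after 8 factors)
= 20661046784 (after 9 factors)
= 289254654976 (after 10 factors)
= 4049565169664 (after 11 factors)
= 56693912375296 (after 12 factors)
= 56693912375296

56693912375296


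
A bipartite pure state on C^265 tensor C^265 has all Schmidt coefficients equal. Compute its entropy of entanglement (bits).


For a maximally entangled state in d x d:
S = log2(d) = log2(265)
= 8.0498

8.0498


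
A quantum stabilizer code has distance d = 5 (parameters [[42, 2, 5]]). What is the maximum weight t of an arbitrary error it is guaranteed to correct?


Code parameters: [[42, 2, 5]], distance d = 5.
Number of correctable errors = floor((d-1)/2)
= floor((5 - 1)/2)
= floor(4/2)
= 2

2


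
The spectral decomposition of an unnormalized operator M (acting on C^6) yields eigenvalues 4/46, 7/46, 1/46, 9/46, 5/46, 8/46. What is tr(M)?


tr(M) = sum of eigenvalues
= 4/46 + 7/46 + 1/46 + 9/46 + 5/46 + 8/46
= 34/46
= 0.7391

0.7391


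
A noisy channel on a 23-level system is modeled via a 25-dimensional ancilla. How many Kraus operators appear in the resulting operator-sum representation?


Tracing out the environment in an orthonormal basis {|i>_E} gives Kraus operators K_i = <i|_E U |0>_E.
Number of Kraus operators = dim(H_env) = d_env
= 25

25


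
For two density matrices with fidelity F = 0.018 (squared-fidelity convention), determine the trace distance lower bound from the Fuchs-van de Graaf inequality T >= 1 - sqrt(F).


Fuchs-van de Graaf (squared-fidelity convention): 1 - sqrt(F) <= T <= sqrt(1 - F).
Lower bound: T >= 1 - sqrt(F)
sqrt(F) = sqrt(0.018) = 0.1342
T >= 1 - 0.1342
T >= 0.8658

0.8658


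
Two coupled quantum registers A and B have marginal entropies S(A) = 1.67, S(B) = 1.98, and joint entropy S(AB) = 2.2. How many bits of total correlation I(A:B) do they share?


I(A:B) = S(A) + S(B) - S(AB)
= 1.67 + 1.98 - 2.2
= 1.4500

1.4500


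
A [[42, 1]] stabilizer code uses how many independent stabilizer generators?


For an [[n,k]] stabilizer code:
Number of stabilizer generators = n - k
= 42 - 1
= 41

41


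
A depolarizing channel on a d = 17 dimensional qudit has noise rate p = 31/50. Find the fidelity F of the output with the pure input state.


F = (1-p) + p/d
= (1 - 0.6200) + 0.6200/17
= 0.3800 + 0.0365
= 0.4165

0.4165


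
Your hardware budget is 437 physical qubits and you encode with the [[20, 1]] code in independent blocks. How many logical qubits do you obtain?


Each code block uses 20 physical qubits for 1 logical qubit(s).
Number of complete blocks = floor(437 / 20) = 21
Logical qubits = 21 * 1
= 21

21


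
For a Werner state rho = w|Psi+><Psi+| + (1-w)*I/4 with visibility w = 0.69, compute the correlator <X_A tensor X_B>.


|Psi+> = (|01> + |10>)/sqrt(2)
For the pure Bell state, <X_A X_B> = +1 (Bell-state Pauli correlator).
The maximally-mixed part I/4 has tr(I/4 * P tensor P) = 0 for any traceless Pauli P.
So <X_A X_B>_rho = w * (+1) + (1 - w) * 0
= 0.69 * (+1)
= 0.6900

0.6900


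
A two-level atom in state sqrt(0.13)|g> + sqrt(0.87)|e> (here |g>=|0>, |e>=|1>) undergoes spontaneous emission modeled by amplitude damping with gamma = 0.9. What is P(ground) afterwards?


For amplitude damping with parameter gamma on state sqrt(a)|0> + sqrt(b)|1>:
alpha^2 = 0.13, beta^2 = 0.87
P(|0>) = alpha^2 + gamma * beta^2
= 0.13 + 0.9 * 0.87
= 0.13 + 0.7830
= 0.9130

0.9130


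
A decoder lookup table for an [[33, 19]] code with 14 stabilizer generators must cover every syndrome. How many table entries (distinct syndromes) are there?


Each stabilizer generator gives a binary (+1 or -1) measurement outcome.
With 14 independent generators:
Total syndromes = 2^14
= 16384

16384


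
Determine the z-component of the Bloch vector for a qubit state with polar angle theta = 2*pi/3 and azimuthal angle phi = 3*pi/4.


theta = 2.0944, phi = 2.3562
r_z = cos(theta) = -0.5000

-0.5000


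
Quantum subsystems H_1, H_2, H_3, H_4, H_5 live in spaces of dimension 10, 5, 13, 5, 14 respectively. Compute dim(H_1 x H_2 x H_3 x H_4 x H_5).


dim(H_1 x H_2 x H_3 x H_4 x H_5) = 10 * 5 * 13 * 5 * 14
= 50 * 13 * 5 * 14
= 650 * 5 * 14
= 3250 * 14
= 45500

45500


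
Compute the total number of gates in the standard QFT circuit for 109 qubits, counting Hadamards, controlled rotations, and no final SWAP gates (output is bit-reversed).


Hadamard gates: 109
Controlled rotations: n*(n-1)/2 = 109*108/2 = 5886
SWAP gates: 0 (omitted)
Total = 109 + 5886
= 5995

5995


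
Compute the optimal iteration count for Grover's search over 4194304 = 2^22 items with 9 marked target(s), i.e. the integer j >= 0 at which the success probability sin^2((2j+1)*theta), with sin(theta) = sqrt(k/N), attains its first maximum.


After j Grover iterations the success probability is P(j) = sin^2((2j+1)*theta), where sin(theta) = sqrt(k/N).
N = 2^22 = 4194304, k = 9
sin(theta) = sqrt(k/N) = 0.00146484375
theta = arcsin(sqrt(k/N)) = 0.001464844274 rad
P(j) reaches its first maximum when (2j+1)*theta is as close as possible to pi/2, i.e. j = round(pi/(4*theta) - 1/2).
pi/(4*theta) - 1/2 = 535.6650
(For comparison, the common estimate pi/4 * sqrt(N/k) = 536.1651; the exact maximiser is used here.)
Optimal iterations = 536

536


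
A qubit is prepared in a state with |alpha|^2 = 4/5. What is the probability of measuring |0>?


|alpha|^2 = 4/5 = 0.8000
|beta|^2 = 1 - 4/5 = 1/5 = 0.2000
P(|0>) = |alpha|^2 = 0.8000

0.8000


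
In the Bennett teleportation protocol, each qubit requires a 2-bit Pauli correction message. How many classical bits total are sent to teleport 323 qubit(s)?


Quantum teleportation requires 2 classical bits per qubit teleported.
323 qubit(s) -> 2 * 323 = 646 classical bits

646


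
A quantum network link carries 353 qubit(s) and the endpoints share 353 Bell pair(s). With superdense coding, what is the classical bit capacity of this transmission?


Superdense coding allows 2 classical bits per shared entangled pair.
353 pair(s) -> 2 * 353 = 706 classical bits

706


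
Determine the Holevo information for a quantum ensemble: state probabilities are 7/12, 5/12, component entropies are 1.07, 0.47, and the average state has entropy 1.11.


chi = S(rho) - sum_i p_i * S(rho_i)
Weighted entropy = 7/12 * 1.07 + 5/12 * 0.47
= 0.8200
chi = 1.11 - 0.8200
= 0.2900

0.2900


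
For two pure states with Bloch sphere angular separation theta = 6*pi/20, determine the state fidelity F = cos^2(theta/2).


For states separated by angle theta on Bloch sphere:
F = cos^2(theta/2)
theta = 6*pi/20 = 0.9425
theta/2 = 0.4712
cos(theta/2) = 0.8910
F = 0.7939

0.7939


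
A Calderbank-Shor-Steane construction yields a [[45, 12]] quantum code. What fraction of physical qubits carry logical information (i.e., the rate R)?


Code rate R = k/n
= 12/45
= 0.2667

0.2667


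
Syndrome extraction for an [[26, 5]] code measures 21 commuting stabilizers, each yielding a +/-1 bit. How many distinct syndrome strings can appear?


Each stabilizer generator gives a binary (+1 or -1) measurement outcome.
With 21 independent generators:
Total syndromes = 2^21
= 2097152

2097152


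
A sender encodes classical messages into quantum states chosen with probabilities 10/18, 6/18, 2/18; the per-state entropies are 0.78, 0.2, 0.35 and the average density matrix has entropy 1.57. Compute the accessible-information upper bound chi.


chi = S(rho) - sum_i p_i * S(rho_i)
Weighted entropy = 10/18 * 0.78 + 6/18 * 0.2 + 2/18 * 0.35
= 0.5389
chi = 1.57 - 0.5389
= 1.0311

1.0311


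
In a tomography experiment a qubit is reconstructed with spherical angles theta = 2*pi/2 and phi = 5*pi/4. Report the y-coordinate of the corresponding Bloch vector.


theta = 3.1416, phi = 3.9270
r_y = sin(theta)*sin(phi) = 0.0000 * -0.7071
r_y = 0.0000

0.0000


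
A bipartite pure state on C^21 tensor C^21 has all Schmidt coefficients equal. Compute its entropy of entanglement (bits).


For a maximally entangled state in d x d:
S = log2(d) = log2(21)
= 4.3923

4.3923


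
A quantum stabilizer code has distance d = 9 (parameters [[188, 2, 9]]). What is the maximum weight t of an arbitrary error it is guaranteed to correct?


Code parameters: [[188, 2, 9]], distance d = 9.
Number of correctable errors = floor((d-1)/2)
= floor((9 - 1)/2)
= floor(8/2)
= 4

4


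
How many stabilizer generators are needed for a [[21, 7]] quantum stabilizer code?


For an [[n,k]] stabilizer code:
Number of stabilizer generators = n - k
= 21 - 7
= 14

14


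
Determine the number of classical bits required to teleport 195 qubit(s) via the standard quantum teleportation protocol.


Quantum teleportation requires 2 classical bits per qubit teleported.
195 qubit(s) -> 2 * 195 = 390 classical bits

390


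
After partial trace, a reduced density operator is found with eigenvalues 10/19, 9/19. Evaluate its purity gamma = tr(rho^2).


tr(rho^2) = sum of eigenvalues squared
= (10/19)^2 + (9/19)^2
= (100 + 81) / 361
= 181/361
= 0.5014

0.5014


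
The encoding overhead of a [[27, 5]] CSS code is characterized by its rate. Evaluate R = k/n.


Code rate R = k/n
= 5/27
= 0.1852

0.1852


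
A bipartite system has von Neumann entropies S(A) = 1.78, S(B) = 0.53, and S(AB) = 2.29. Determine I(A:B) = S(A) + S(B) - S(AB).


I(A:B) = S(A) + S(B) - S(AB)
= 1.78 + 0.53 - 2.29
= 0.0200

0.0200


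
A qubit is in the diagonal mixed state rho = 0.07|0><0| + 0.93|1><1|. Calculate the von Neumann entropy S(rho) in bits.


S = -p*log2(p) - (1-p)*log2(1-p)
p = 0.0700, 1-p = 0.9300
= -0.0700 * log2(0.0700) - 0.9300 * log2(0.9300)
= -(-0.2686) - (-0.0974)
= 0.3659

0.3659


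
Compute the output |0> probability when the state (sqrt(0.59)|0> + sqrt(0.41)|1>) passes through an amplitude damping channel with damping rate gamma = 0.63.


For amplitude damping with parameter gamma on state sqrt(a)|0> + sqrt(b)|1>:
alpha^2 = 0.59, beta^2 = 0.41
P(|0>) = alpha^2 + gamma * beta^2
= 0.59 + 0.63 * 0.41
= 0.59 + 0.2583
= 0.8483

0.8483


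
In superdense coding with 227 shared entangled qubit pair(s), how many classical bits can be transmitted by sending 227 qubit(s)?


Superdense coding allows 2 classical bits per shared entangled pair.
227 pair(s) -> 2 * 227 = 454 classical bits

454


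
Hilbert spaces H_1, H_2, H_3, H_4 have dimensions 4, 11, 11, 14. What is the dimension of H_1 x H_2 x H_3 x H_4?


dim(H_1 x H_2 x H_3 x H_4) = 4 * 11 * 11 * 14
= 44 * 11 * 14
= 484 * 14
= 6776

6776


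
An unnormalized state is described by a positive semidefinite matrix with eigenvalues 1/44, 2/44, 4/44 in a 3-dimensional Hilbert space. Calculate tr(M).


tr(M) = sum of eigenvalues
= 1/44 + 2/44 + 4/44
= 7/44
= 0.1591

0.1591


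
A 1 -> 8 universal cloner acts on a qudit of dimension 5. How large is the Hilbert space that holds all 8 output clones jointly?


Output space = H^(tensor 8) where dim(H) = 5
dim = 5^8
= 25 (after 2 factors)
= 125 (after 3 factors)
= 625 (after 4 factors)
= 3125 (after 5 factors)
= 15625 (after 6 factors)
= 78125 (after 7 factors)
= 390625 (after 8 factors)
= 390625

390625


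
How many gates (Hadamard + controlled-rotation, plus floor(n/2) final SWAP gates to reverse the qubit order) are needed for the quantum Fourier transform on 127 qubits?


Hadamard gates: 127
Controlled rotations: n*(n-1)/2 = 127*126/2 = 8001
SWAP gates: floor(n/2) = floor(127/2) = 63
Total = 127 + 8001 + 63
= 8191

8191


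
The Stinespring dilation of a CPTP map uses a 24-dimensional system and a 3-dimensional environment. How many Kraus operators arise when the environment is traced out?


Tracing out the environment in an orthonormal basis {|i>_E} gives Kraus operators K_i = <i|_E U |0>_E.
Number of Kraus operators = dim(H_env) = d_env
= 3

3


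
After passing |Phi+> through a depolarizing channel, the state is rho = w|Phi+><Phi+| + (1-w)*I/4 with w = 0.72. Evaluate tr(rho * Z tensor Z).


|Phi+> = (|00> + |11>)/sqrt(2)
For the pure Bell state, <Z_A Z_B> = +1 (Bell-state Pauli correlator).
The maximally-mixed part I/4 has tr(I/4 * P tensor P) = 0 for any traceless Pauli P.
So <Z_A Z_B>_rho = w * (+1) + (1 - w) * 0
= 0.72 * (+1)
= 0.7200

0.7200


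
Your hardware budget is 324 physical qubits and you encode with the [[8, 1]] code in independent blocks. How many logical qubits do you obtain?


Each code block uses 8 physical qubits for 1 logical qubit(s).
Number of complete blocks = floor(324 / 8) = 40
Logical qubits = 40 * 1
= 40

40


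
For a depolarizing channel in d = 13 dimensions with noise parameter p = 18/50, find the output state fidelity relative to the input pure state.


F = (1-p) + p/d
= (1 - 0.3600) + 0.3600/13
= 0.6400 + 0.0277
= 0.6677

0.6677


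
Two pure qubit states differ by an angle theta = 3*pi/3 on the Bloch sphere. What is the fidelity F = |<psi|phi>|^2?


For states separated by angle theta on Bloch sphere:
F = cos^2(theta/2)
theta = 3*pi/3 = 3.1416
theta/2 = 1.5708
cos(theta/2) = 0.0000
F = 0.0000

0.0000


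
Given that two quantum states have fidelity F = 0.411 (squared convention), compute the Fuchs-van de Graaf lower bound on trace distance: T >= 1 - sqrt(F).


Fuchs-van de Graaf (squared-fidelity convention): 1 - sqrt(F) <= T <= sqrt(1 - F).
Lower bound: T >= 1 - sqrt(F)
sqrt(F) = sqrt(0.411) = 0.6411
T >= 1 - 0.6411
T >= 0.3589

0.3589


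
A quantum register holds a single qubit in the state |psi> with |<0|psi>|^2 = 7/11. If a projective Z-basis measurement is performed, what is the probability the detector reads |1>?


|alpha|^2 = 7/11 = 0.6364
|beta|^2 = 1 - 7/11 = 4/11 = 0.3636
P(|1>) = |beta|^2 = 0.3636

0.3636


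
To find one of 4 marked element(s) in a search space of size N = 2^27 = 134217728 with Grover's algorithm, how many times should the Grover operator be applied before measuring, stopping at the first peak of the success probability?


After j Grover iterations the success probability is P(j) = sin^2((2j+1)*theta), where sin(theta) = sqrt(k/N).
N = 2^27 = 134217728, k = 4
sin(theta) = sqrt(k/N) = 0.0001726334915
theta = arcsin(sqrt(k/N)) = 0.0001726334924 rad
P(j) reaches its first maximum when (2j+1)*theta is as close as possible to pi/2, i.e. j = round(pi/(4*theta) - 1/2).
pi/(4*theta) - 1/2 = 4549.0121
(For comparison, the common estimate pi/4 * sqrt(N/k) = 4549.5121; the exact maximiser is used here.)
Optimal iterations = 4549

4549


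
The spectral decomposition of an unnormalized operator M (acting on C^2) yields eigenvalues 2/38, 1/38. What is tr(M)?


tr(M) = sum of eigenvalues
= 2/38 + 1/38
= 3/38
= 0.0789

0.0789


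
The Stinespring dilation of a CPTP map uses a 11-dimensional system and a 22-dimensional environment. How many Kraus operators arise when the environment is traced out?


Tracing out the environment in an orthonormal basis {|i>_E} gives Kraus operators K_i = <i|_E U |0>_E.
Number of Kraus operators = dim(H_env) = d_env
= 22

22


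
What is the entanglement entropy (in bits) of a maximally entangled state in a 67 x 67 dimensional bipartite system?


For a maximally entangled state in d x d:
S = log2(d) = log2(67)
= 6.0661

6.0661


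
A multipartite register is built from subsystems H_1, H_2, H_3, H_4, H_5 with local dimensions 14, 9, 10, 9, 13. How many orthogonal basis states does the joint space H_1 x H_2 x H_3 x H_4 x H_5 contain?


dim(H_1 x H_2 x H_3 x H_4 x H_5) = 14 * 9 * 10 * 9 * 13
= 126 * 10 * 9 * 13
= 1260 * 9 * 13
= 11340 * 13
= 147420

147420


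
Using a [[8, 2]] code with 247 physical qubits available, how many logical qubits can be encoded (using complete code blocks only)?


Each code block uses 8 physical qubits for 2 logical qubit(s).
Number of complete blocks = floor(247 / 8) = 30
Logical qubits = 30 * 2
= 60

60


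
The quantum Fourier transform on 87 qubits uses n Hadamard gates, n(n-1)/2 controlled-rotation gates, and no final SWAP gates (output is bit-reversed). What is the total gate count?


Hadamard gates: 87
Controlled rotations: n*(n-1)/2 = 87*86/2 = 3741
SWAP gates: 0 (omitted)
Total = 87 + 3741
= 3828

3828


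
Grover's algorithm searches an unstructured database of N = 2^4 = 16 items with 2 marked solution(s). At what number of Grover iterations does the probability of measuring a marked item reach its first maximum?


After j Grover iterations the success probability is P(j) = sin^2((2j+1)*theta), where sin(theta) = sqrt(k/N).
N = 2^4 = 16, k = 2
sin(theta) = sqrt(k/N) = 0.3535533906
theta = arcsin(sqrt(k/N)) = 0.3613671239 rad
P(j) reaches its first maximum when (2j+1)*theta is as close as possible to pi/2, i.e. j = round(pi/(4*theta) - 1/2).
pi/(4*theta) - 1/2 = 1.6734
(For comparison, the common estimate pi/4 * sqrt(N/k) = 2.2214; the exact maximiser is used here.)
Optimal iterations = 2

2


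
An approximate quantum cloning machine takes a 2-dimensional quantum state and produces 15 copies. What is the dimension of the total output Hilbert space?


Output space = H^(tensor 15) where dim(H) = 2
dim = 2^15
= 4 (after 2 factors)
= 8 (after 3 factors)
= 16 (after 4 factors)
= 32 (after 5 factors)
= 64 (after 6 factors)
= 128 (after 7 factors)
= 256 (after 8 factors)
= 512 (after 9 factors)
= 1024 (after 10 factors)
= 2048 (after 11 factors)
= 4096 (after 12 factors)
= 8192 (after 13 factors)
= 16384 (after 14 factors)
= 32768 (after 15 factors)
= 32768

32768


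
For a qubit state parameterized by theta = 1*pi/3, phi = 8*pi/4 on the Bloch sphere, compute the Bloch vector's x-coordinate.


theta = 1.0472, phi = 6.2832
r_x = sin(theta)*cos(phi) = 0.8660 * 1.0000
r_x = 0.8660

0.8660


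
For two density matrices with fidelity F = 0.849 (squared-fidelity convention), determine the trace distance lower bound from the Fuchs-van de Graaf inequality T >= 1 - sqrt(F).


Fuchs-van de Graaf (squared-fidelity convention): 1 - sqrt(F) <= T <= sqrt(1 - F).
Lower bound: T >= 1 - sqrt(F)
sqrt(F) = sqrt(0.849) = 0.9214
T >= 1 - 0.9214
T >= 0.0786

0.0786


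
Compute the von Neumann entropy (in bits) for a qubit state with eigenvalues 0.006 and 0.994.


S = -p*log2(p) - (1-p)*log2(1-p)
p = 0.0060, 1-p = 0.9940
= -0.0060 * log2(0.0060) - 0.9940 * log2(0.9940)
= -(-0.0443) - (-0.0086)
= 0.0529

0.0529


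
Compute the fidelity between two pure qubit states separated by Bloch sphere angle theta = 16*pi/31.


For states separated by angle theta on Bloch sphere:
F = cos^2(theta/2)
theta = 16*pi/31 = 1.6215
theta/2 = 0.8107
cos(theta/2) = 0.6890
F = 0.4747

0.4747


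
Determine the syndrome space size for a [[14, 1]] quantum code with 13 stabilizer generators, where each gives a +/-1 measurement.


Each stabilizer generator gives a binary (+1 or -1) measurement outcome.
With 13 independent generators:
Total syndromes = 2^13
= 8192

8192


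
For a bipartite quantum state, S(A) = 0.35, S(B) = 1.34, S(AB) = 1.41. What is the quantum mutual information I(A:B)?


I(A:B) = S(A) + S(B) - S(AB)
= 0.35 + 1.34 - 1.41
= 0.2800

0.2800


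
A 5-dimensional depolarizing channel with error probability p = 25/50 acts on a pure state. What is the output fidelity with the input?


F = (1-p) + p/d
= (1 - 0.5000) + 0.5000/5
= 0.5000 + 0.1000
= 0.6000

0.6000


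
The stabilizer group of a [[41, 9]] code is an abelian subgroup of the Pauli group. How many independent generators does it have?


For an [[n,k]] stabilizer code:
Number of stabilizer generators = n - k
= 41 - 9
= 32

32


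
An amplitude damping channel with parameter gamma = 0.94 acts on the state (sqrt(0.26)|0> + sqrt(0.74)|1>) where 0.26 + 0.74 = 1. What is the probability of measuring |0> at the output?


For amplitude damping with parameter gamma on state sqrt(a)|0> + sqrt(b)|1>:
alpha^2 = 0.26, beta^2 = 0.74
P(|0>) = alpha^2 + gamma * beta^2
= 0.26 + 0.94 * 0.74
= 0.26 + 0.6956
= 0.9556

0.9556


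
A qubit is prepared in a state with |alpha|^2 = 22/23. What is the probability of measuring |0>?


|alpha|^2 = 22/23 = 0.9565
|beta|^2 = 1 - 22/23 = 1/23 = 0.0435
P(|0>) = |alpha|^2 = 0.9565

0.9565


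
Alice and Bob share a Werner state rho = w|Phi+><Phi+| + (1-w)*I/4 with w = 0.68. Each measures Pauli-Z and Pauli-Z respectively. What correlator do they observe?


|Phi+> = (|00> + |11>)/sqrt(2)
For the pure Bell state, <Z_A Z_B> = +1 (Bell-state Pauli correlator).
The maximally-mixed part I/4 has tr(I/4 * P tensor P) = 0 for any traceless Pauli P.
So <Z_A Z_B>_rho = w * (+1) + (1 - w) * 0
= 0.68 * (+1)
= 0.6800

0.6800


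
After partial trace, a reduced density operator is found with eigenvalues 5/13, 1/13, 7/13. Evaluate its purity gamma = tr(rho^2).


tr(rho^2) = sum of eigenvalues squared
= (5/13)^2 + (1/13)^2 + (7/13)^2
= (25 + 1 + 49) / 169
= 75/169
= 0.4438

0.4438


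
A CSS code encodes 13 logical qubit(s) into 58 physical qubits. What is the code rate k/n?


Code rate R = k/n
= 13/58
= 0.2241

0.2241


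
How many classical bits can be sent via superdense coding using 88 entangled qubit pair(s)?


Superdense coding allows 2 classical bits per shared entangled pair.
88 pair(s) -> 2 * 88 = 176 classical bits

176


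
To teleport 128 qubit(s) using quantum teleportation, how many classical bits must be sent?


Quantum teleportation requires 2 classical bits per qubit teleported.
128 qubit(s) -> 2 * 128 = 256 classical bits

256


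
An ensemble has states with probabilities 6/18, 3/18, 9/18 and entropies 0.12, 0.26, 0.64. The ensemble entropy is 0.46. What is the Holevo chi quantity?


chi = S(rho) - sum_i p_i * S(rho_i)
Weighted entropy = 6/18 * 0.12 + 3/18 * 0.26 + 9/18 * 0.64
= 0.4033
chi = 0.46 - 0.4033
= 0.0567

0.0567


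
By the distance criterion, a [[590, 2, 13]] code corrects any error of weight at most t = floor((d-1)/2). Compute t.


Code parameters: [[590, 2, 13]], distance d = 13.
Number of correctable errors = floor((d-1)/2)
= floor((13 - 1)/2)
= floor(12/2)
= 6

6


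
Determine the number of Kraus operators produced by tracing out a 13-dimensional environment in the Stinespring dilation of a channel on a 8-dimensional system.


Tracing out the environment in an orthonormal basis {|i>_E} gives Kraus operators K_i = <i|_E U |0>_E.
Number of Kraus operators = dim(H_env) = d_env
= 13

13


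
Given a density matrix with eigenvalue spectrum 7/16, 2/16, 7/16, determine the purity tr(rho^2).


tr(rho^2) = sum of eigenvalues squared
= (7/16)^2 + (2/16)^2 + (7/16)^2
= (49 + 4 + 49) / 256
= 102/256
= 0.3984

0.3984


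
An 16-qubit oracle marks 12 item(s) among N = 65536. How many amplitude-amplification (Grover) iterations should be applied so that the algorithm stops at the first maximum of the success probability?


After j Grover iterations the success probability is P(j) = sin^2((2j+1)*theta), where sin(theta) = sqrt(k/N).
N = 2^16 = 65536, k = 12
sin(theta) = sqrt(k/N) = 0.01353164693
theta = arcsin(sqrt(k/N)) = 0.01353205992 rad
P(j) reaches its first maximum when (2j+1)*theta is as close as possible to pi/2, i.e. j = round(pi/(4*theta) - 1/2).
pi/(4*theta) - 1/2 = 57.5398
(For comparison, the common estimate pi/4 * sqrt(N/k) = 58.0416; the exact maximiser is used here.)
Optimal iterations = 58

58
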